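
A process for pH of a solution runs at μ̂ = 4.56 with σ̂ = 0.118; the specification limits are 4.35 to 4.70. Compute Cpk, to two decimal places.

Cpu = (USL − μ̂) / (3σ̂) = (4.70 − 4.56) / (3 × 0.118) = 0.3955; Cpl = (μ̂ − LSL) / (3σ̂) = (4.56 − 4.35) / (3 × 0.118) = 0.5932; Cpk = min(Cpu, Cpl) = 0.3955

0.40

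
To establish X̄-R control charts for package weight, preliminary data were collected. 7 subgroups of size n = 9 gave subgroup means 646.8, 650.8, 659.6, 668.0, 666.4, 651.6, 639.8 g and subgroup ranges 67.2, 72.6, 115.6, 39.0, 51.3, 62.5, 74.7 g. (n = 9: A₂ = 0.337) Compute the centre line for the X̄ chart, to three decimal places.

X̄̄ = (646.8 + 650.8 + 659.6 + 668.0 + 666.4 + 651.6 + 639.8) / 7 = 4583.0000 / 7 = 654.7143
CL = X̄̄ = 654.7143

654.714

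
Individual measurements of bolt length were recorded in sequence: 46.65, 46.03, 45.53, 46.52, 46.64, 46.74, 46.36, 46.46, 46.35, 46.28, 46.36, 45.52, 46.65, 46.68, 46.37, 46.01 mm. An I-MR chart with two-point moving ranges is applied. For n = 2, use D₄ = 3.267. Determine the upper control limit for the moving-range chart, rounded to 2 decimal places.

Moving ranges: 0.62, 0.50, 0.99, 0.12, 0.10, 0.38, 0.10, 0.11, 0.07, 0.08, 0.84, 1.13, 0.03, 0.31, 0.36; M̄R̄ = 5.7400 / 15 = 0.3827
UCL_MR = D₄·M̄R̄ = 3.267 × 0.3827 = 1.2502

1.25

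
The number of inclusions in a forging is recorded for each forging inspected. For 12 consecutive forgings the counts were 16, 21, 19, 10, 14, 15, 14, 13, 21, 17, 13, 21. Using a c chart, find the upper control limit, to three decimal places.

28.229

c̄ = (16 + 21 + 19 + 10 + 14 + 15 + 14 + 13 + 21 + 17 + 13 + 21) / 12 = 194 / 12 = 16.1667
UCL = c̄ + 3√c̄ = 16.1667 + 3 × √16.1667 = 16.1667 + 3 × 4.0208 = 28.2290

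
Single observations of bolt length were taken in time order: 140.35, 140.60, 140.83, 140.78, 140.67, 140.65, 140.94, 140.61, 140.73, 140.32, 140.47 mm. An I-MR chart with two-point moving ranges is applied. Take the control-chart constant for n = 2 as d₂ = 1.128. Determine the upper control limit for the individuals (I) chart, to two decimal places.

X̄ = (140.35 + 140.60 + 140.83 + 140.78 + 140.67 + 140.65 + 140.94 + 140.61 + 140.73 + 140.32 + 140.47) / 11 = 140.6318
Moving ranges: 0.25, 0.23, 0.05, 0.11, 0.02, 0.29, 0.33, 0.12, 0.41, 0.15; M̄R̄ = 1.9600 / 10 = 0.1960
UCL = X̄ + 3·M̄R̄/d₂ = 140.6318 + 3 × 0.1960 / 1.128 = 141.1531

141.15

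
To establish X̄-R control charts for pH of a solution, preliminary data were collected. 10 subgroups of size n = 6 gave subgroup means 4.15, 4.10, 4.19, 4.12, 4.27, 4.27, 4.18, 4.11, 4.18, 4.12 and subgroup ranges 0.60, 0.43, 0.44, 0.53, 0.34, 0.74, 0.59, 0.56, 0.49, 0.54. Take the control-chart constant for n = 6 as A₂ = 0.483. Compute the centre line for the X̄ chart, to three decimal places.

4.169

X̄̄ = (4.15 + 4.10 + 4.19 + 4.12 + 4.27 + 4.27 + 4.18 + 4.11 + 4.18 + 4.12) / 10 = 41.6900 / 10 = 4.1690
CL = X̄̄ = 4.1690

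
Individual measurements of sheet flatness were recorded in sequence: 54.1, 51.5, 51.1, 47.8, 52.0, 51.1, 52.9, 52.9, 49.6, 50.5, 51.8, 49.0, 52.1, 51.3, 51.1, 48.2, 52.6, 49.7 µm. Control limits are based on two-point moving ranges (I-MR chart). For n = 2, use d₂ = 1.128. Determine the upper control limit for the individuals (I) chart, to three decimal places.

X̄ = (54.1 + 51.5 + 51.1 + 47.8 + 52.0 + 51.1 + 52.9 + 52.9 + 49.6 + 50.5 + 51.8 + 49.0 + 52.1 + 51.3 + 51.1 + 48.2 + 52.6 + 49.7) / 18 = 51.0722
Moving ranges: 2.6, 0.4, 3.3, 4.2, 0.9, 1.8, 0.0, 3.3, 0.9, 1.3, 2.8, 3.1, 0.8, 0.2, 2.9, 4.4, 2.9; M̄R̄ = 35.8000 / 17 = 2.1059
UCL = X̄ + 3·M̄R̄/d₂ = 51.0722 + 3 × 2.1059 / 1.128 = 56.6730

56.673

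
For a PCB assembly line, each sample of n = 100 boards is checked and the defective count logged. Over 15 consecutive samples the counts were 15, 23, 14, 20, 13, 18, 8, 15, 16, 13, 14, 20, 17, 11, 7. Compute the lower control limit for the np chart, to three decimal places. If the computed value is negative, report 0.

p̄ = Σdᵢ / (k·n) = 224 / (15 × 100) = 0.14933
LCL = np̄ − 3·√(np̄(1−p̄)) = 14.9333 − 3 × 3.5642 = 4.2408

4.241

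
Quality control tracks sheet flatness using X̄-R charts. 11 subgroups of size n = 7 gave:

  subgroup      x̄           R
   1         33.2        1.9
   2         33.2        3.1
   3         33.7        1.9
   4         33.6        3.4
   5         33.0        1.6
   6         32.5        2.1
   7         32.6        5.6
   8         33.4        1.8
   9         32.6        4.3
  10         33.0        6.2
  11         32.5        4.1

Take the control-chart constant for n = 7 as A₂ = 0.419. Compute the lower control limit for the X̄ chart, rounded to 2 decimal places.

X̄̄ = (33.2 + 33.2 + 33.7 + 33.6 + 33.0 + 32.5 + 32.6 + 33.4 + 32.6 + 33.0 + 32.5) / 11 = 363.3000 / 11 = 33.0273
R̄ = (1.9 + 3.1 + 1.9 + 3.4 + 1.6 + 2.1 + 5.6 + 1.8 + 4.3 + 6.2 + 4.1) / 11 = 36.0000 / 11 = 3.2727
LCL = X̄̄ − A₂·R̄ = 33.0273 − 0.419 × 3.2727 = 31.6560

31.66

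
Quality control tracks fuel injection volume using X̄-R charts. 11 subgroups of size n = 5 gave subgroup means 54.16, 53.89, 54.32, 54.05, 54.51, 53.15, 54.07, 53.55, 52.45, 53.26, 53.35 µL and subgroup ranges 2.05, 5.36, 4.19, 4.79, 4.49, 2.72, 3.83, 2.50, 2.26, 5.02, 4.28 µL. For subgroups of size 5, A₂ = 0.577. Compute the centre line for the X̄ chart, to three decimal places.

X̄̄ = (54.16 + 53.89 + 54.32 + 54.05 + 54.51 + 53.15 + 54.07 + 53.55 + 52.45 + 53.26 + 53.35) / 11 = 590.7600 / 11 = 53.7055
CL = X̄̄ = 53.7055

53.705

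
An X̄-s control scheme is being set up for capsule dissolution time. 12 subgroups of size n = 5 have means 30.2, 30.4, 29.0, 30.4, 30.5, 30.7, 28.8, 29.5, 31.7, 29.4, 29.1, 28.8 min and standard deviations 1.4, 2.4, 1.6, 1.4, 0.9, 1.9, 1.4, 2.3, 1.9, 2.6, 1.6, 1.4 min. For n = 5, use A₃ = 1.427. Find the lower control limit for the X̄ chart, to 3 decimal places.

27.402

X̄̄ = (30.2 + 30.4 + 29.0 + 30.4 + 30.5 + 30.7 + 28.8 + 29.5 + 31.7 + 29.4 + 29.1 + 28.8) / 12 = 29.8750
s̄ = (1.4 + 2.4 + 1.6 + 1.4 + 0.9 + 1.9 + 1.4 + 2.3 + 1.9 + 2.6 + 1.6 + 1.4) / 12 = 1.7333
LCL = X̄̄ − A₃·s̄ = 29.8750 − 1.427 × 1.7333 = 27.4015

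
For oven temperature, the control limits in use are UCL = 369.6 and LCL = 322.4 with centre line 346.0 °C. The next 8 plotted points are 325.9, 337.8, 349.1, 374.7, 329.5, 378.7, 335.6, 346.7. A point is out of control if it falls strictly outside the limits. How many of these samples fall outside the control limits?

Compare each point to [322.4, 369.6]: sample 4 = 374.7 > UCL; sample 6 = 378.7 > UCL.

2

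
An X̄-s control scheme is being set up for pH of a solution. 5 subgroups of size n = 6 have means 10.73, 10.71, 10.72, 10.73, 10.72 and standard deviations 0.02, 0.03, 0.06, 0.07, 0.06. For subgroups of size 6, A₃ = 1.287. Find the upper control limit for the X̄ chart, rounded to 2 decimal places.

X̄̄ = (10.73 + 10.71 + 10.72 + 10.73 + 10.72) / 5 = 10.7220
s̄ = (0.02 + 0.03 + 0.06 + 0.07 + 0.06) / 5 = 0.0480
UCL = X̄̄ + A₃·s̄ = 10.7220 + 1.287 × 0.0480 = 10.7838

10.78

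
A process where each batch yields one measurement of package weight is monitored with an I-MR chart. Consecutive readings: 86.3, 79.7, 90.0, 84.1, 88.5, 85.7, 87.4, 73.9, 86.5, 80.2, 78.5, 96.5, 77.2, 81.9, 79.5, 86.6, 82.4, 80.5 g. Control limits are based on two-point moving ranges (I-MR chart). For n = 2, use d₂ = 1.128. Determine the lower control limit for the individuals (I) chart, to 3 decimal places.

64.328

X̄ = (86.3 + 79.7 + 90.0 + 84.1 + 88.5 + 85.7 + 87.4 + 73.9 + 86.5 + 80.2 + 78.5 + 96.5 + 77.2 + 81.9 + 79.5 + 86.6 + 82.4 + 80.5) / 18 = 83.6333
Moving ranges: 6.6, 10.3, 5.9, 4.4, 2.8, 1.7, 13.5, 12.6, 6.3, 1.7, 18.0, 19.3, 4.7, 2.4, 7.1, 4.2, 1.9; M̄R̄ = 123.4000 / 17 = 7.2588
LCL = X̄ − 3·M̄R̄/d₂ = 83.6333 − 3 × 7.2588 / 1.128 = 64.3280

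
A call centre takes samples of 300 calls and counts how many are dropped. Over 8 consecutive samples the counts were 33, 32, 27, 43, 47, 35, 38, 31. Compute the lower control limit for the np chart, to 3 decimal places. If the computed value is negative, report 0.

18.915

p̄ = Σdᵢ / (k·n) = 286 / (8 × 300) = 0.11917
LCL = np̄ − 3·√(np̄(1−p̄)) = 35.7500 − 3 × 5.6116 = 18.9153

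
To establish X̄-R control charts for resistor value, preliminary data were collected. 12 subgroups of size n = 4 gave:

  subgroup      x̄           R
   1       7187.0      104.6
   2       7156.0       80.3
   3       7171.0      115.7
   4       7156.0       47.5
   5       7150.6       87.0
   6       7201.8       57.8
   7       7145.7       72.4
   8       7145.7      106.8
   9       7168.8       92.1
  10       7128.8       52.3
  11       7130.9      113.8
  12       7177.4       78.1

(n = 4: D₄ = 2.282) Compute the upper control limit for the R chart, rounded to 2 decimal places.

R̄ = (104.6 + 80.3 + 115.7 + 47.5 + 87.0 + 57.8 + 72.4 + 106.8 + 92.1 + 52.3 + 113.8 + 78.1) / 12 = 1008.4000 / 12 = 84.0333
UCL_R = D₄·R̄ = 2.282 × 84.0333 = 191.7641

191.76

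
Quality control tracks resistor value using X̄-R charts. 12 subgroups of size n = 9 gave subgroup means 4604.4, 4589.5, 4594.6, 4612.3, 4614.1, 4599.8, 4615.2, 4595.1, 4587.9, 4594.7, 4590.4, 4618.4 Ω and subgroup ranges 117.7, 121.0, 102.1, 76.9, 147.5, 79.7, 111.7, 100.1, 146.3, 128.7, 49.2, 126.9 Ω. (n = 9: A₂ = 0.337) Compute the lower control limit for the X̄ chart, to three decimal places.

4564.639

X̄̄ = (4604.4 + 4589.5 + 4594.6 + 4612.3 + 4614.1 + 4599.8 + 4615.2 + 4595.1 + 4587.9 + 4594.7 + 4590.4 + 4618.4) / 12 = 55216.4000 / 12 = 4601.3667
R̄ = (117.7 + 121.0 + 102.1 + 76.9 + 147.5 + 79.7 + 111.7 + 100.1 + 146.3 + 128.7 + 49.2 + 126.9) / 12 = 1307.8000 / 12 = 108.9833
LCL = X̄̄ − A₂·R̄ = 4601.3667 − 0.337 × 108.9833 = 4564.6393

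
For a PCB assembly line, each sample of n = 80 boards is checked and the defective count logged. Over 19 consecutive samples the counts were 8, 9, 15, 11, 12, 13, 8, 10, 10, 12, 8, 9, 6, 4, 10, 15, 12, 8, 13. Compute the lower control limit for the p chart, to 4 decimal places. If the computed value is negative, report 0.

0.0153

p̄ = Σdᵢ / (k·n) = 193 / (19 × 80) = 0.12697
LCL = p̄ − 3·√(p̄(1−p̄)/n) = 0.12697 − 3 × 0.03722 = 0.01530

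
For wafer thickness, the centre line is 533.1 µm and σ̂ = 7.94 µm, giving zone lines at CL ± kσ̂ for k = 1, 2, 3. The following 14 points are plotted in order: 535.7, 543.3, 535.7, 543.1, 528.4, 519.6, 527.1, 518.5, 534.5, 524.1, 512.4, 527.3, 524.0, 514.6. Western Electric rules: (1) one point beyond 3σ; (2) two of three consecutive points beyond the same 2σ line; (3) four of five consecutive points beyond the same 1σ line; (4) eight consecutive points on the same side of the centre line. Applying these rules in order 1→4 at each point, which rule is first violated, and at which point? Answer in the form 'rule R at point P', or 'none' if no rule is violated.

Zone of each point (C = within 1σ̂, B = 1σ̂–2σ̂, A = 2σ̂–3σ̂, * = beyond 3σ̂; sign = side of CL): 1:+C, 2:+B, 3:+C, 4:+B, 5:-C, 6:-B, 7:-C, 8:-B, 9:+C, 10:-B, 11:-A, 12:-C, 13:-B, 14:-A
Rule 3 (four of five consecutive points beyond the same 1σ limit) is satisfied at point 14.

rule 3 at point 14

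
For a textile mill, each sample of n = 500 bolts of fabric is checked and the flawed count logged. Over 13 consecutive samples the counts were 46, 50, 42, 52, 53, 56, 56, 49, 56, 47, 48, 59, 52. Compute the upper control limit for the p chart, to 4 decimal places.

p̄ = Σdᵢ / (k·n) = 666 / (13 × 500) = 0.10246
UCL = p̄ + 3·√(p̄(1−p̄)/n) = 0.10246 + 3 × √(0.10246×0.89754/500) = 0.10246 + 3 × 0.01356 = 0.14315

0.1431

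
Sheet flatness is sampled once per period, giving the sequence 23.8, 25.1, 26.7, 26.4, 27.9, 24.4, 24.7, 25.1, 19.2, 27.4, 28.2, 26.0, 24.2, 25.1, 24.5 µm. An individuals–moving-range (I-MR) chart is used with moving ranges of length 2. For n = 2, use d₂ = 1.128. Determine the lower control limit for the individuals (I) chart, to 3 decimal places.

X̄ = (23.8 + 25.1 + 26.7 + 26.4 + 27.9 + 24.4 + 24.7 + 25.1 + 19.2 + 27.4 + 28.2 + 26.0 + 24.2 + 25.1 + 24.5) / 15 = 25.2467
Moving ranges: 1.3, 1.6, 0.3, 1.5, 3.5, 0.3, 0.4, 5.9, 8.2, 0.8, 2.2, 1.8, 0.9, 0.6; M̄R̄ = 29.3000 / 14 = 2.0929
LCL = X̄ − 3·M̄R̄/d₂ = 25.2467 − 3 × 2.0929 / 1.128 = 19.6806

19.681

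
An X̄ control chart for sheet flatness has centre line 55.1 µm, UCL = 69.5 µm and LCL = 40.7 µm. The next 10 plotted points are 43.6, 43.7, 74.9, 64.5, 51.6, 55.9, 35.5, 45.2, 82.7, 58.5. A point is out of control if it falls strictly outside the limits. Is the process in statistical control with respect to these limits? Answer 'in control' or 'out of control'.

Compare each point to [40.7, 69.5]: sample 3 = 74.9 > UCL; sample 7 = 35.5 < LCL; sample 9 = 82.7 > UCL.

out of control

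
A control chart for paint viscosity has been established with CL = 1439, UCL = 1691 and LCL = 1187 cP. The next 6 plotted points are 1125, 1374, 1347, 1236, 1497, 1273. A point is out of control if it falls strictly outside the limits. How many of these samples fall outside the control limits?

1

Compare each point to [1187, 1691]: sample 1 = 1125 < LCL.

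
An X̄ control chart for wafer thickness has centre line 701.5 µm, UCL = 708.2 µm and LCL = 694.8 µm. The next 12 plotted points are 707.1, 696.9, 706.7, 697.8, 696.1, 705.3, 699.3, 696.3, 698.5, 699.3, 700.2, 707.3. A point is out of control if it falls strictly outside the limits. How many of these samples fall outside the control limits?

All 12 points lie within [694.8, 708.2].

0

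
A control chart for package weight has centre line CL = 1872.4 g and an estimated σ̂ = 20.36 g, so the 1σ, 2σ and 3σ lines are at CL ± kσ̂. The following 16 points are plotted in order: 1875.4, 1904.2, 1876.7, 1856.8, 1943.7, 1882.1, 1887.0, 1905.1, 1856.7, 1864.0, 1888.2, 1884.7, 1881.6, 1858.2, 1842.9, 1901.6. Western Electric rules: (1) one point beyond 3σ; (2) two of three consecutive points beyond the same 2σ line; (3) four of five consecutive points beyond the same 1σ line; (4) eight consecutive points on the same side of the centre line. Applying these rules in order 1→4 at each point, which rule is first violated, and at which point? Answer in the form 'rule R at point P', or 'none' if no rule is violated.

rule 1 at point 5

Zone of each point (C = within 1σ̂, B = 1σ̂–2σ̂, A = 2σ̂–3σ̂, * = beyond 3σ̂; sign = side of CL): 1:+C, 2:+B, 3:+C, 4:-C, 5:+*, 6:+C, 7:+C, 8:+B, 9:-C, 10:-C, 11:+C, 12:+C, 13:+C, 14:-C, 15:-B, 16:+B
Rule 1 (one point beyond the 3σ limits) is satisfied at point 5.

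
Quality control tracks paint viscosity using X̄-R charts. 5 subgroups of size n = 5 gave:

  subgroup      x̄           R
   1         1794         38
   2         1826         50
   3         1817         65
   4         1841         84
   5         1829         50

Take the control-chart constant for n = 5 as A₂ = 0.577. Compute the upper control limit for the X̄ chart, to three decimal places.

X̄̄ = (1794 + 1826 + 1817 + 1841 + 1829) / 5 = 9107.0000 / 5 = 1821.4000
R̄ = (38 + 50 + 65 + 84 + 50) / 5 = 287.0000 / 5 = 57.4000
UCL = X̄̄ + A₂·R̄ = 1821.4000 + 0.577 × 57.4000 = 1854.5198

1854.520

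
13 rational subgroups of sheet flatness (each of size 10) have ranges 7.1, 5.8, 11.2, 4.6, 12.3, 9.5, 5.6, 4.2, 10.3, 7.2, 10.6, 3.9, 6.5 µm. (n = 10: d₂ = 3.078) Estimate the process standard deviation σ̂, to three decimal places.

2.469

R̄ = (7.1 + 5.8 + 11.2 + 4.6 + 12.3 + 9.5 + 5.6 + 4.2 + 10.3 + 7.2 + 10.6 + 3.9 + 6.5) / 13 = 7.6000
σ̂ = R̄ / d₂ = 7.6000 / 3.078 = 2.4691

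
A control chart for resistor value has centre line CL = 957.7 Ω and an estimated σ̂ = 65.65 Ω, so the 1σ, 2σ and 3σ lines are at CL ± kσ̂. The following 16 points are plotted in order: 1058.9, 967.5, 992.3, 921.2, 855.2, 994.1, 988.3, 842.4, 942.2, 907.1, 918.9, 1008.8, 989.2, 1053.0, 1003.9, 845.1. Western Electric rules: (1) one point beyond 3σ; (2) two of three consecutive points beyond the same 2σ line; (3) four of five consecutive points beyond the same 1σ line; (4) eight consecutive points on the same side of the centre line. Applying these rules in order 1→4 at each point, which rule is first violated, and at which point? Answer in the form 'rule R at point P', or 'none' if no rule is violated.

none

Zone of each point (C = within 1σ̂, B = 1σ̂–2σ̂, A = 2σ̂–3σ̂, * = beyond 3σ̂; sign = side of CL): 1:+B, 2:+C, 3:+C, 4:-C, 5:-B, 6:+C, 7:+C, 8:-B, 9:-C, 10:-C, 11:-C, 12:+C, 13:+C, 14:+B, 15:+C, 16:-B
No rule fires across all 16 points.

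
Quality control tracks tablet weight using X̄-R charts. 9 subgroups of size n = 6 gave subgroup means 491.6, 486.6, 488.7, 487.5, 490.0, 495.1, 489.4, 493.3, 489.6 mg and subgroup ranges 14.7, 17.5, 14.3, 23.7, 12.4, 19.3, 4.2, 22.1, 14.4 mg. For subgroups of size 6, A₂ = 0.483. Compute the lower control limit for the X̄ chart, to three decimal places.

X̄̄ = (491.6 + 486.6 + 488.7 + 487.5 + 490.0 + 495.1 + 489.4 + 493.3 + 489.6) / 9 = 4411.8000 / 9 = 490.2000
R̄ = (14.7 + 17.5 + 14.3 + 23.7 + 12.4 + 19.3 + 4.2 + 22.1 + 14.4) / 9 = 142.6000 / 9 = 15.8444
LCL = X̄̄ − A₂·R̄ = 490.2000 − 0.483 × 15.8444 = 482.5471

482.547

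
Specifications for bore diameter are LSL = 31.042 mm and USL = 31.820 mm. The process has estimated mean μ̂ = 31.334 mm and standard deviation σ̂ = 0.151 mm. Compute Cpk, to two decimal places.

0.64

Cpu = (USL − μ̂) / (3σ̂) = (31.820 − 31.334) / (3 × 0.151) = 1.0728; Cpl = (μ̂ − LSL) / (3σ̂) = (31.334 − 31.042) / (3 × 0.151) = 0.6446; Cpk = min(Cpu, Cpl) = 0.6446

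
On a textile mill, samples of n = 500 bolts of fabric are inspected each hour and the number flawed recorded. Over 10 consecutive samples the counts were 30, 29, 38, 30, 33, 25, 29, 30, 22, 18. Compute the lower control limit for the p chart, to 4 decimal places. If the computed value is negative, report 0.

p̄ = Σdᵢ / (k·n) = 284 / (10 × 500) = 0.05680
LCL = p̄ − 3·√(p̄(1−p̄)/n) = 0.05680 − 3 × 0.01035 = 0.02575

0.0257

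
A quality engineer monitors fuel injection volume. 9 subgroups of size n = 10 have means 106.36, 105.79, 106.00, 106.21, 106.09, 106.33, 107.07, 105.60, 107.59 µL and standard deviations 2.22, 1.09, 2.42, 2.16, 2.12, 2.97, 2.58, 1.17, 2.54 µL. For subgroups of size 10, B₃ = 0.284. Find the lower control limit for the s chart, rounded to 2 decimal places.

0.61

s̄ = (2.22 + 1.09 + 2.42 + 2.16 + 2.12 + 2.97 + 2.58 + 1.17 + 2.54) / 9 = 2.1411
LCL_s = B₃·s̄ = 0.284 × 2.1411 = 0.6081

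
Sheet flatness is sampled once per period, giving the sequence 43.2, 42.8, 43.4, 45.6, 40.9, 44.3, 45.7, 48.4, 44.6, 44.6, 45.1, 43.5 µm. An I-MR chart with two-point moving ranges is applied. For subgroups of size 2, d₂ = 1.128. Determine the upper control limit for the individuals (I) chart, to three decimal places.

X̄ = (43.2 + 42.8 + 43.4 + 45.6 + 40.9 + 44.3 + 45.7 + 48.4 + 44.6 + 44.6 + 45.1 + 43.5) / 12 = 44.3417
Moving ranges: 0.4, 0.6, 2.2, 4.7, 3.4, 1.4, 2.7, 3.8, 0.0, 0.5, 1.6; M̄R̄ = 21.3000 / 11 = 1.9364
UCL = X̄ + 3·M̄R̄/d₂ = 44.3417 + 3 × 1.9364 / 1.128 = 49.4916

49.492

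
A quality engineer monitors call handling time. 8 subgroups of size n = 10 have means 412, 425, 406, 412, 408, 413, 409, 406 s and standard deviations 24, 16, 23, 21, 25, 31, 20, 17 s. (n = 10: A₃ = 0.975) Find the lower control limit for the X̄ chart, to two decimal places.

X̄̄ = (412 + 425 + 406 + 412 + 408 + 413 + 409 + 406) / 8 = 411.3750
s̄ = (24 + 16 + 23 + 21 + 25 + 31 + 20 + 17) / 8 = 22.1250
LCL = X̄̄ − A₃·s̄ = 411.3750 − 0.975 × 22.1250 = 389.8031

389.80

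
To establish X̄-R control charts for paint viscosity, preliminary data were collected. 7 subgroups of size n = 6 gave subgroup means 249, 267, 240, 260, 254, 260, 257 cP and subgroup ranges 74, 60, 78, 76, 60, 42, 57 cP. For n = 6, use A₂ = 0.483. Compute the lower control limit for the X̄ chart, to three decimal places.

224.443

X̄̄ = (249 + 267 + 240 + 260 + 254 + 260 + 257) / 7 = 1787.0000 / 7 = 255.2857
R̄ = (74 + 60 + 78 + 76 + 60 + 42 + 57) / 7 = 447.0000 / 7 = 63.8571
LCL = X̄̄ − A₂·R̄ = 255.2857 − 0.483 × 63.8571 = 224.4427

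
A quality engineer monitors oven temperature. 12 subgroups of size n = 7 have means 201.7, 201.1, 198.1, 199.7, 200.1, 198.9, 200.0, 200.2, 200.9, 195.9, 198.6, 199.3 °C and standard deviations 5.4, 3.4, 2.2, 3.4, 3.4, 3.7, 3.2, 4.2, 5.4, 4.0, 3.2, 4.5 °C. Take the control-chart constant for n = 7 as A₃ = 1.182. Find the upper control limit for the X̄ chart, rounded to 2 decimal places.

204.07

X̄̄ = (201.7 + 201.1 + 198.1 + 199.7 + 200.1 + 198.9 + 200.0 + 200.2 + 200.9 + 195.9 + 198.6 + 199.3) / 12 = 199.5417
s̄ = (5.4 + 3.4 + 2.2 + 3.4 + 3.4 + 3.7 + 3.2 + 4.2 + 5.4 + 4.0 + 3.2 + 4.5) / 12 = 3.8333
UCL = X̄̄ + A₃·s̄ = 199.5417 + 1.182 × 3.8333 = 204.0727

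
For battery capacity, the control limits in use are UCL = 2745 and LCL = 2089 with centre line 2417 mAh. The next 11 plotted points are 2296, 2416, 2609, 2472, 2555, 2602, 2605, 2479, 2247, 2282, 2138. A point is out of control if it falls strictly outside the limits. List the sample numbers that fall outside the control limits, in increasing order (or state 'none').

All 11 points lie within [2089, 2745].

none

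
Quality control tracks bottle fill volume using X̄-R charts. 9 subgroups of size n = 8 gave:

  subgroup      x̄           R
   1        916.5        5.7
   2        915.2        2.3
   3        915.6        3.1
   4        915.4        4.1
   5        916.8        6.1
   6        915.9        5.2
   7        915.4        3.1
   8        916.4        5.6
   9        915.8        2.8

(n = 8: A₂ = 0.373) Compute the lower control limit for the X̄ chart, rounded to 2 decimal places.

914.31

X̄̄ = (916.5 + 915.2 + 915.6 + 915.4 + 916.8 + 915.9 + 915.4 + 916.4 + 915.8) / 9 = 8243.0000 / 9 = 915.8889
R̄ = (5.7 + 2.3 + 3.1 + 4.1 + 6.1 + 5.2 + 3.1 + 5.6 + 2.8) / 9 = 38.0000 / 9 = 4.2222
LCL = X̄̄ − A₂·R̄ = 915.8889 − 0.373 × 4.2222 = 914.3140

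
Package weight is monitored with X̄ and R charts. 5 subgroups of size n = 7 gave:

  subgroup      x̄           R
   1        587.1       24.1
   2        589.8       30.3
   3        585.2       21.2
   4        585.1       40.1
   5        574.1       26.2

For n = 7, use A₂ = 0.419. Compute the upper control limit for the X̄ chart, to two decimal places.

X̄̄ = (587.1 + 589.8 + 585.2 + 585.1 + 574.1) / 5 = 2921.3000 / 5 = 584.2600
R̄ = (24.1 + 30.3 + 21.2 + 40.1 + 26.2) / 5 = 141.9000 / 5 = 28.3800
UCL = X̄̄ + A₂·R̄ = 584.2600 + 0.419 × 28.3800 = 596.1512

596.15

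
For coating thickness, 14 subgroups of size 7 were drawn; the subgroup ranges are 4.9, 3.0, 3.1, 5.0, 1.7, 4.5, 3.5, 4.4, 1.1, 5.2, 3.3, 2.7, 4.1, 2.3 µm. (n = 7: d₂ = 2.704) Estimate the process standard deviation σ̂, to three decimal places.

R̄ = (4.9 + 3.0 + 3.1 + 5.0 + 1.7 + 4.5 + 3.5 + 4.4 + 1.1 + 5.2 + 3.3 + 2.7 + 4.1 + 2.3) / 14 = 3.4857
σ̂ = R̄ / d₂ = 3.4857 / 2.704 = 1.2891

1.289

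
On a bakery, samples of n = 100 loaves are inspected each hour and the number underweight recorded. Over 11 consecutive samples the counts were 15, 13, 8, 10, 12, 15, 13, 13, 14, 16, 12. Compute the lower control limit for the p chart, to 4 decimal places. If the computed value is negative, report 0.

p̄ = Σdᵢ / (k·n) = 141 / (11 × 100) = 0.12818
LCL = p̄ − 3·√(p̄(1−p̄)/n) = 0.12818 − 3 × 0.03343 = 0.02789

0.0279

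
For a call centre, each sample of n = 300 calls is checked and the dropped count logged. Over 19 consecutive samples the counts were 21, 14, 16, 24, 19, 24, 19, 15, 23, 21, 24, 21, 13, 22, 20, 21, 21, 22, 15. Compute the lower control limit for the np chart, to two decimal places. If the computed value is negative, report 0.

6.85

p̄ = Σdᵢ / (k·n) = 375 / (19 × 300) = 0.06579
LCL = np̄ − 3·√(np̄(1−p̄)) = 19.7368 − 3 × 4.2940 = 6.8549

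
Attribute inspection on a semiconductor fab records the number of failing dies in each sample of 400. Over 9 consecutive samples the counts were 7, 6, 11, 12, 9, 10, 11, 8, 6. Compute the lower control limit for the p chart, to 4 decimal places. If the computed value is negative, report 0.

p̄ = Σdᵢ / (k·n) = 80 / (9 × 400) = 0.02222
LCL = p̄ − 3·√(p̄(1−p̄)/n) = 0.02222 − 3 × 0.00737 = 0.00011

0.0001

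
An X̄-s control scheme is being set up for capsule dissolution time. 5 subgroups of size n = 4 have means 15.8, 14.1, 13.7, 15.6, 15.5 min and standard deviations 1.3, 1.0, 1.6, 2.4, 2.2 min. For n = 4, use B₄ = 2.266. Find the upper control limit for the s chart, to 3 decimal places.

s̄ = (1.3 + 1.0 + 1.6 + 2.4 + 2.2) / 5 = 1.7000
UCL_s = B₄·s̄ = 2.266 × 1.7000 = 3.8522

3.852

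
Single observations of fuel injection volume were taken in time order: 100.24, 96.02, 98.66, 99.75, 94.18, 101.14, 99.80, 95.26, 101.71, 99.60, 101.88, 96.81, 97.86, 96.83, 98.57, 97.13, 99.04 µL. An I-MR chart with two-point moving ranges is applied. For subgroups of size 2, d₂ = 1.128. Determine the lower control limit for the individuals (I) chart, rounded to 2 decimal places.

X̄ = (100.24 + 96.02 + 98.66 + 99.75 + 94.18 + 101.14 + 99.80 + 95.26 + 101.71 + 99.60 + 101.88 + 96.81 + 97.86 + 96.83 + 98.57 + 97.13 + 99.04) / 17 = 98.4988
Moving ranges: 4.22, 2.64, 1.09, 5.57, 6.96, 1.34, 4.54, 6.45, 2.11, 2.28, 5.07, 1.05, 1.03, 1.74, 1.44, 1.91; M̄R̄ = 49.4400 / 16 = 3.0900
LCL = X̄ − 3·M̄R̄/d₂ = 98.4988 − 3 × 3.0900 / 1.128 = 90.2807

90.28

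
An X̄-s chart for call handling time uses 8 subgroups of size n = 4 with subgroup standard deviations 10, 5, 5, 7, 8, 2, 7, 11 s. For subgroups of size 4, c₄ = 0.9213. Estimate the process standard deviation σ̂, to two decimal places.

7.46

s̄ = (10 + 5 + 5 + 7 + 8 + 2 + 7 + 11) / 8 = 6.8750
σ̂ = s̄ / c₄ = 6.8750 / 0.9213 = 7.4623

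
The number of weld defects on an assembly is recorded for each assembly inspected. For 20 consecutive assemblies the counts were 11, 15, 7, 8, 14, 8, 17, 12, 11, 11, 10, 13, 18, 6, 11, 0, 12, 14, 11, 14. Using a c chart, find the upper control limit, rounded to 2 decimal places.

21.17

c̄ = (11 + 15 + 7 + 8 + 14 + 8 + 17 + 12 + 11 + 11 + 10 + 13 + 18 + 6 + 11 + 0 + 12 + 14 + 11 + 14) / 20 = 223 / 20 = 11.1500
UCL = c̄ + 3√c̄ = 11.1500 + 3 × √11.1500 = 11.1500 + 3 × 3.3392 = 21.1675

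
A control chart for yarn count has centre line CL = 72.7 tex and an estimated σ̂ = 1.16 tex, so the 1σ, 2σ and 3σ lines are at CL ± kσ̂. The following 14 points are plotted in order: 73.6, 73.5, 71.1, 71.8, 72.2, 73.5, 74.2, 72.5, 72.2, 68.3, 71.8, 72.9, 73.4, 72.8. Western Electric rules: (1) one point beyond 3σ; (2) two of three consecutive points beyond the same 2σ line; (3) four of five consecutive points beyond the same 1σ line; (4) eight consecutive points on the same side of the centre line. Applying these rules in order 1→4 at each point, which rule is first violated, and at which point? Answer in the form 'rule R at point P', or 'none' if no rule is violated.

rule 1 at point 10

Zone of each point (C = within 1σ̂, B = 1σ̂–2σ̂, A = 2σ̂–3σ̂, * = beyond 3σ̂; sign = side of CL): 1:+C, 2:+C, 3:-B, 4:-C, 5:-C, 6:+C, 7:+B, 8:-C, 9:-C, 10:-*, 11:-C, 12:+C, 13:+C, 14:+C
Rule 1 (one point beyond the 3σ limits) is satisfied at point 10.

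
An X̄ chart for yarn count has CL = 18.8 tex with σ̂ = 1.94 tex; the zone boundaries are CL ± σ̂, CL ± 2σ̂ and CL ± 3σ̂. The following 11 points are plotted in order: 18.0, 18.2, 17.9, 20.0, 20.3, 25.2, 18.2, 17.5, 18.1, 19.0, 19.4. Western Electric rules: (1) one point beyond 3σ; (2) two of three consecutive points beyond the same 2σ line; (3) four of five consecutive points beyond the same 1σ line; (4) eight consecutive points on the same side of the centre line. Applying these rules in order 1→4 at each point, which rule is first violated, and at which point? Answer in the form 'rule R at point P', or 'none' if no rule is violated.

Zone of each point (C = within 1σ̂, B = 1σ̂–2σ̂, A = 2σ̂–3σ̂, * = beyond 3σ̂; sign = side of CL): 1:-C, 2:-C, 3:-C, 4:+C, 5:+C, 6:+*, 7:-C, 8:-C, 9:-C, 10:+C, 11:+C
Rule 1 (one point beyond the 3σ limits) is satisfied at point 6.

rule 1 at point 6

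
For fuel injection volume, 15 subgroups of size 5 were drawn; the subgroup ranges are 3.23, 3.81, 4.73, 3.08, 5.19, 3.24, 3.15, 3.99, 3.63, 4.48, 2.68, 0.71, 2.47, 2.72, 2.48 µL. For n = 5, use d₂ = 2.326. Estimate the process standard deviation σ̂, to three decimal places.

1.421

R̄ = (3.23 + 3.81 + 4.73 + 3.08 + 5.19 + 3.24 + 3.15 + 3.99 + 3.63 + 4.48 + 2.68 + 0.71 + 2.47 + 2.72 + 2.48) / 15 = 3.3060
σ̂ = R̄ / d₂ = 3.3060 / 2.326 = 1.4213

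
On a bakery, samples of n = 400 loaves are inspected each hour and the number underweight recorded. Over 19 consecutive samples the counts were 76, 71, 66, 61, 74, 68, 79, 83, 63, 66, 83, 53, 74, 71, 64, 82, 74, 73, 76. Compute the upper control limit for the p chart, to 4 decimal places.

p̄ = Σdᵢ / (k·n) = 1357 / (19 × 400) = 0.17855
UCL = p̄ + 3·√(p̄(1−p̄)/n) = 0.17855 + 3 × √(0.17855×0.82145/400) = 0.17855 + 3 × 0.01915 = 0.23600

0.2360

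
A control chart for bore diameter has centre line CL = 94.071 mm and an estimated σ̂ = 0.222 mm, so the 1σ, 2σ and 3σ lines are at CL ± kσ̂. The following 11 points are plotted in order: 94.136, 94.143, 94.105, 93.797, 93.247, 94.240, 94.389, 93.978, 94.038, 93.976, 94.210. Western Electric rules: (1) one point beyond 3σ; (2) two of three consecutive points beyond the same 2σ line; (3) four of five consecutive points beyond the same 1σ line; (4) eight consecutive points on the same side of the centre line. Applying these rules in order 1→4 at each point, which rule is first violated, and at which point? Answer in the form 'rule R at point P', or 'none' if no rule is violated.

rule 1 at point 5

Zone of each point (C = within 1σ̂, B = 1σ̂–2σ̂, A = 2σ̂–3σ̂, * = beyond 3σ̂; sign = side of CL): 1:+C, 2:+C, 3:+C, 4:-B, 5:-*, 6:+C, 7:+B, 8:-C, 9:-C, 10:-C, 11:+C
Rule 1 (one point beyond the 3σ limits) is satisfied at point 5.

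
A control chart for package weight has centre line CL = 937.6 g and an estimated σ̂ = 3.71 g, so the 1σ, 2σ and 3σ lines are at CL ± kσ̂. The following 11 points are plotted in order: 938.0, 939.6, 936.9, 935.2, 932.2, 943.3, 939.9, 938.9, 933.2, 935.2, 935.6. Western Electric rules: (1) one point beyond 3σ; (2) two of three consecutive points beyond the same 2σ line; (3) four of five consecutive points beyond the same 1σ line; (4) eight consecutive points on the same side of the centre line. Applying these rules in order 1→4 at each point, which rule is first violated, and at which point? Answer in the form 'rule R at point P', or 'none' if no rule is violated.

Zone of each point (C = within 1σ̂, B = 1σ̂–2σ̂, A = 2σ̂–3σ̂, * = beyond 3σ̂; sign = side of CL): 1:+C, 2:+C, 3:-C, 4:-C, 5:-B, 6:+B, 7:+C, 8:+C, 9:-B, 10:-C, 11:-C
No rule fires across all 11 points.

none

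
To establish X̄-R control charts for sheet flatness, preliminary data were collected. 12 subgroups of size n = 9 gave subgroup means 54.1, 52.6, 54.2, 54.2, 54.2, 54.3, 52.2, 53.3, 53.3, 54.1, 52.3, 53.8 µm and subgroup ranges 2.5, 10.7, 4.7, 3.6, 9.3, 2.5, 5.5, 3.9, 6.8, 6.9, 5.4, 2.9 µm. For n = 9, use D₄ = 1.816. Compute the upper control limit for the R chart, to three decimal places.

9.791

R̄ = (2.5 + 10.7 + 4.7 + 3.6 + 9.3 + 2.5 + 5.5 + 3.9 + 6.8 + 6.9 + 5.4 + 2.9) / 12 = 64.7000 / 12 = 5.3917
UCL_R = D₄·R̄ = 1.816 × 5.3917 = 9.7913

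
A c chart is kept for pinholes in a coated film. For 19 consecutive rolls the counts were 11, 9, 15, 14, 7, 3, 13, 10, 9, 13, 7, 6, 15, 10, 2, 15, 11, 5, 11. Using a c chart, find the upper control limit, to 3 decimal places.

19.176

c̄ = (11 + 9 + 15 + 14 + 7 + 3 + 13 + 10 + 9 + 13 + 7 + 6 + 15 + 10 + 2 + 15 + 11 + 5 + 11) / 19 = 186 / 19 = 9.7895
UCL = c̄ + 3√c̄ = 9.7895 + 3 × √9.7895 = 9.7895 + 3 × 3.1288 = 19.1759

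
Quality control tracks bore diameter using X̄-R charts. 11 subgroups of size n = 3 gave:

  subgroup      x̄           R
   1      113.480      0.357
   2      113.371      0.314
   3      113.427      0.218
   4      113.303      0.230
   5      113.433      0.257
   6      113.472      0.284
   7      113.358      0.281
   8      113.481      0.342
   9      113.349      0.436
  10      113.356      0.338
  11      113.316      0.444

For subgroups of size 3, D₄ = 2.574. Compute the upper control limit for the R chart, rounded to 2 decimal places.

R̄ = (0.357 + 0.314 + 0.218 + 0.230 + 0.257 + 0.284 + 0.281 + 0.342 + 0.436 + 0.338 + 0.444) / 11 = 3.5010 / 11 = 0.3183
UCL_R = D₄·R̄ = 2.574 × 0.3183 = 0.8192

0.82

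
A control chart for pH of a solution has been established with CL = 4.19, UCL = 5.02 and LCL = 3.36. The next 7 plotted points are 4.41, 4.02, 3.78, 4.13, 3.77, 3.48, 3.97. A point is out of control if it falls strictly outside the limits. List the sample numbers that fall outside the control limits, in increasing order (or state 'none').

none

All 7 points lie within [3.36, 5.02].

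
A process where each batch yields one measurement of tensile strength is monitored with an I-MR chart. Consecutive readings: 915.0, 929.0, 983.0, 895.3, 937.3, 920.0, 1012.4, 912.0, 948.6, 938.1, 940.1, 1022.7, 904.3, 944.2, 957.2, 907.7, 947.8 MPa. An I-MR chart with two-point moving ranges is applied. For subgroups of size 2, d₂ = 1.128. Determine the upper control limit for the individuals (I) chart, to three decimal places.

X̄ = (915.0 + 929.0 + 983.0 + 895.3 + 937.3 + 920.0 + 1012.4 + 912.0 + 948.6 + 938.1 + 940.1 + 1022.7 + 904.3 + 944.2 + 957.2 + 907.7 + 947.8) / 17 = 942.0412
Moving ranges: 14.0, 54.0, 87.7, 42.0, 17.3, 92.4, 100.4, 36.6, 10.5, 2.0, 82.6, 118.4, 39.9, 13.0, 49.5, 40.1; M̄R̄ = 800.4000 / 16 = 50.0250
UCL = X̄ + 3·M̄R̄/d₂ = 942.0412 + 3 × 50.0250 / 1.128 = 1075.0864

1075.086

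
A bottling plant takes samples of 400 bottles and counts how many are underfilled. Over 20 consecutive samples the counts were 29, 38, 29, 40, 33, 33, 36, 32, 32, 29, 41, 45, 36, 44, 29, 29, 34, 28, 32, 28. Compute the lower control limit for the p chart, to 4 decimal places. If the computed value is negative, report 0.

p̄ = Σdᵢ / (k·n) = 677 / (20 × 400) = 0.08463
LCL = p̄ − 3·√(p̄(1−p̄)/n) = 0.08463 − 3 × 0.01392 = 0.04288

0.0429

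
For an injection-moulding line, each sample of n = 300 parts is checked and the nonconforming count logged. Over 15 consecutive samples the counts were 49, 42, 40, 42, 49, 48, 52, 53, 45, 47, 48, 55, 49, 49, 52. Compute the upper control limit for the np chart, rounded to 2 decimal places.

p̄ = Σdᵢ / (k·n) = 720 / (15 × 300) = 0.16000
UCL = np̄ + 3·√(np̄(1−p̄)) = 48.0000 + 3 × √(48.0000×0.84000) = 48.0000 + 3 × 6.3498 = 67.0494

67.05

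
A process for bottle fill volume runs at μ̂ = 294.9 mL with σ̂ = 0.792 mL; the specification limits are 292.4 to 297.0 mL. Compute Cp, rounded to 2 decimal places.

Cp = (USL − LSL) / (6σ̂) = (297.0 − 292.4) / (6 × 0.792) = 4.6000 / 4.7520 = 0.9680

0.97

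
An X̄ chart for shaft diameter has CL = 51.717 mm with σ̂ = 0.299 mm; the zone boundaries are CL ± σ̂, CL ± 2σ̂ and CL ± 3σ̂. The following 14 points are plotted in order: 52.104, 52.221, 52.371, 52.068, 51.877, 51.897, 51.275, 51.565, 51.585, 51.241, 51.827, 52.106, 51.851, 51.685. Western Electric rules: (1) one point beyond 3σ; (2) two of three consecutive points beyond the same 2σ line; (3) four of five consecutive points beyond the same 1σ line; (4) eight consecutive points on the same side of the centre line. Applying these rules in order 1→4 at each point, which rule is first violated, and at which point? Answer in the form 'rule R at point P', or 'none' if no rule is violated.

rule 3 at point 4

Zone of each point (C = within 1σ̂, B = 1σ̂–2σ̂, A = 2σ̂–3σ̂, * = beyond 3σ̂; sign = side of CL): 1:+B, 2:+B, 3:+A, 4:+B, 5:+C, 6:+C, 7:-B, 8:-C, 9:-C, 10:-B, 11:+C, 12:+B, 13:+C, 14:-C
Rule 3 (four of five consecutive points beyond the same 1σ limit) is satisfied at point 4.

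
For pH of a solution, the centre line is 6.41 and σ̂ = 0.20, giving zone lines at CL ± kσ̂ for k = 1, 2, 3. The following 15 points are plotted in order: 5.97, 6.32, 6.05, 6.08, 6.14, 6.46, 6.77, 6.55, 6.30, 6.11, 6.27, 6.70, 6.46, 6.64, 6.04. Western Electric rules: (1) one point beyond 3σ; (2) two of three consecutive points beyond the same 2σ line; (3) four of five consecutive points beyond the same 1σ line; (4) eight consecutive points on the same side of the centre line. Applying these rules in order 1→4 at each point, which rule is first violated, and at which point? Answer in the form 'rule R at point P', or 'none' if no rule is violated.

rule 3 at point 5

Zone of each point (C = within 1σ̂, B = 1σ̂–2σ̂, A = 2σ̂–3σ̂, * = beyond 3σ̂; sign = side of CL): 1:-A, 2:-C, 3:-B, 4:-B, 5:-B, 6:+C, 7:+B, 8:+C, 9:-C, 10:-B, 11:-C, 12:+B, 13:+C, 14:+B, 15:-B
Rule 3 (four of five consecutive points beyond the same 1σ limit) is satisfied at point 5.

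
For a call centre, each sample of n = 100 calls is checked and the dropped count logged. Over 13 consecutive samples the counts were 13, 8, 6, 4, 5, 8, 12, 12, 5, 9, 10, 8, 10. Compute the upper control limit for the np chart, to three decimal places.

p̄ = Σdᵢ / (k·n) = 110 / (13 × 100) = 0.08462
UCL = np̄ + 3·√(np̄(1−p̄)) = 8.4615 + 3 × √(8.4615×0.91538) = 8.4615 + 3 × 2.7831 = 16.8108

16.811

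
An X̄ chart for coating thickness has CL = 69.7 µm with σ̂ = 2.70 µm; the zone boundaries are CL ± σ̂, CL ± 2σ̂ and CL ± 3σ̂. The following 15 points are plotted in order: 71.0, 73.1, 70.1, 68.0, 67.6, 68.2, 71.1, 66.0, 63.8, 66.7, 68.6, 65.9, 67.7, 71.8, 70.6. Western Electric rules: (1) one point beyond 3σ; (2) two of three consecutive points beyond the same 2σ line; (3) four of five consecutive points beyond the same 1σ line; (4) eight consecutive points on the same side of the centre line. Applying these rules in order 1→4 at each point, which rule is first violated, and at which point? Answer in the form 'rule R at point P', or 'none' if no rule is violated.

Zone of each point (C = within 1σ̂, B = 1σ̂–2σ̂, A = 2σ̂–3σ̂, * = beyond 3σ̂; sign = side of CL): 1:+C, 2:+B, 3:+C, 4:-C, 5:-C, 6:-C, 7:+C, 8:-B, 9:-A, 10:-B, 11:-C, 12:-B, 13:-C, 14:+C, 15:+C
Rule 3 (four of five consecutive points beyond the same 1σ limit) is satisfied at point 12.

rule 3 at point 12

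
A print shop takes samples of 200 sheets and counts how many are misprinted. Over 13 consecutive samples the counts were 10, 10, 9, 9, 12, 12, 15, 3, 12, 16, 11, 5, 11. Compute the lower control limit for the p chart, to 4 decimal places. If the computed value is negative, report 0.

p̄ = Σdᵢ / (k·n) = 135 / (13 × 200) = 0.05192
LCL = p̄ − 3·√(p̄(1−p̄)/n) = 0.05192 − 3 × 0.01569 = 0.00486

0.0049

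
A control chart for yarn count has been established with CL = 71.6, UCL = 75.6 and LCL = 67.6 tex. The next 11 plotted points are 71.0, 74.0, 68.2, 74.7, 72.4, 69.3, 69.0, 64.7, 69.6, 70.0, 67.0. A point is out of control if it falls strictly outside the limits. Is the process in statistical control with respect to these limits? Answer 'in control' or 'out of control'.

out of control

Compare each point to [67.6, 75.6]: sample 8 = 64.7 < LCL; sample 11 = 67.0 < LCL.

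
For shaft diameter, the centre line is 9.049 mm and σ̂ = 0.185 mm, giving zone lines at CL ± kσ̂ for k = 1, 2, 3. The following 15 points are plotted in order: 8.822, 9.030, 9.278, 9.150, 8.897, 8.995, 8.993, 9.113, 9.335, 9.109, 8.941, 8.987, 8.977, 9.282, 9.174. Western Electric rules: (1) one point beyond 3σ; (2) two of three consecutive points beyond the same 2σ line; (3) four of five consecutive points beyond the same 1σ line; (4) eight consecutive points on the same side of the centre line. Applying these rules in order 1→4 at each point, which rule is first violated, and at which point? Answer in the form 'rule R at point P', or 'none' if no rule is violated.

none

Zone of each point (C = within 1σ̂, B = 1σ̂–2σ̂, A = 2σ̂–3σ̂, * = beyond 3σ̂; sign = side of CL): 1:-B, 2:-C, 3:+B, 4:+C, 5:-C, 6:-C, 7:-C, 8:+C, 9:+B, 10:+C, 11:-C, 12:-C, 13:-C, 14:+B, 15:+C
No rule fires across all 15 points.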